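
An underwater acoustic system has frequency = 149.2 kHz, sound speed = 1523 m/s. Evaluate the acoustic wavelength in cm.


lambda = c/f = 1523 / 149200 = 0.0102 m = 1.02 cm

1.02 cm


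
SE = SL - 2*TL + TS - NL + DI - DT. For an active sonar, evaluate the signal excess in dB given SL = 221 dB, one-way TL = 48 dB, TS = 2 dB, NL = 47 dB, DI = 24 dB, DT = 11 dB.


SE = SL - 2*TL + TS - NL + DI - DT = 221 - 2*48 + (2) - 47 + 24 - 11 = 93

93 dB


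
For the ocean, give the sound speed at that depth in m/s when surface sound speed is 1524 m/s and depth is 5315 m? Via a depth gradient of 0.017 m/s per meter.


c = 1524 + 0.017 * 5315 = 1614.355

1614.355 m/s


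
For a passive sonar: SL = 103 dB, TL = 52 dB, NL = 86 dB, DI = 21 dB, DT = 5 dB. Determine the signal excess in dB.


-19 dB


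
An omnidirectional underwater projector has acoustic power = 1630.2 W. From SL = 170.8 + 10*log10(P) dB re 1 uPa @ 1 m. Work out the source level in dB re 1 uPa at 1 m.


SL = 170.8 + 10*log10(1630.2) = 170.8 + 32.12 = 202.92

202.92 dB


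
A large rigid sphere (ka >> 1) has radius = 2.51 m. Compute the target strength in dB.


TS = 10*log10(2.51^2 / 4) = 10*log10(1.575025) = 1.97

1.97 dB


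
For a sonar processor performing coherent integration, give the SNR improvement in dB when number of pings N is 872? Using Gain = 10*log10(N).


Gain = 10*log10(872) = 29.41

29.41 dB


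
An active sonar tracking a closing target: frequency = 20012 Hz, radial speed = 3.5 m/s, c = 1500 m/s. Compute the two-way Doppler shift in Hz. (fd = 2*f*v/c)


93.39 Hz


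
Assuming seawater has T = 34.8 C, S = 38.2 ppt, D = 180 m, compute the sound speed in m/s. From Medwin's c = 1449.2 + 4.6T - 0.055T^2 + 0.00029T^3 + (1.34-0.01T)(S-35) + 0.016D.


1560.95 m/s


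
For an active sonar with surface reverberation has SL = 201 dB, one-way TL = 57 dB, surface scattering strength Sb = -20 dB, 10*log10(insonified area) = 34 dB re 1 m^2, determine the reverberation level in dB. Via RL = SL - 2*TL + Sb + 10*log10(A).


RL = SL - 2*TL + Sb + 10*log10(A) = 201 - 2*57 + (-20) + 34 = 101

101 dB


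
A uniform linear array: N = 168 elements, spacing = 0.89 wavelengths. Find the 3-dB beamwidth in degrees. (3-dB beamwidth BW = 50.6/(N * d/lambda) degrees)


BW = 50.6 / (168 * 0.89) = 50.6 / 149.52 = 0.34

0.34 deg


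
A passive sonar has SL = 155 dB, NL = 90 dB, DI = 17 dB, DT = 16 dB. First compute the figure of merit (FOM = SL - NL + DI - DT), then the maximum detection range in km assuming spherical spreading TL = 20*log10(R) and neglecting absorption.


Step 1: FOM = SL - NL + DI - DT = 155 - 90 + 17 - 16 = 66 dB
Step 2: at max range FOM = TL = 20*log10(R), so R = 10^(66/20) = 1995.26 m = 2.0 km

2.0 km


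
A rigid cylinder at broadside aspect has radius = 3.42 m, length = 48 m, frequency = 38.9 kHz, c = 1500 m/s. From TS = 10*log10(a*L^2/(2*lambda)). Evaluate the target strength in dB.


lambda = 1500/38900 = 0.03856 m
TS = 10*log10(3.42*48^2/(2*0.03856)) = 50.09

50.09 dB


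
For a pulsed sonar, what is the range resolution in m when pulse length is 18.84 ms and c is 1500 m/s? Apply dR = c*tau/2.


dR = c*tau/2 = 1500 * 18.84e-3 / 2 = 14.13

14.13 m


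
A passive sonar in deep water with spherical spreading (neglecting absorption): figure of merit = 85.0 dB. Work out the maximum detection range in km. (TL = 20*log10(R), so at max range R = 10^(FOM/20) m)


At max range FOM = TL, so 20*log10(R) = 85.0
R = 10^(85.0/20) = 17782.79 m = 17.78 km

17.78 km


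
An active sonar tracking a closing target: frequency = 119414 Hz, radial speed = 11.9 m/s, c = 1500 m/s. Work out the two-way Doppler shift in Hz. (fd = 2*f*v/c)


fd = 2*f*v/c = 2 * 119414 * 11.9 / 1500 = 1894.7

1894.7 Hz


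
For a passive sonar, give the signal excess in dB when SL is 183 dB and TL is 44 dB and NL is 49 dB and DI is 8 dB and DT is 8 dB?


SE = SL - TL - NL + DI - DT = 183 - 44 - 49 + 8 - 8 = 90

90 dB


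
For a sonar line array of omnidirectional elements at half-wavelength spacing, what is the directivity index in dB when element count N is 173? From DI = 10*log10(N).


DI = 10*log10(173) = 22.38

22.38 dB


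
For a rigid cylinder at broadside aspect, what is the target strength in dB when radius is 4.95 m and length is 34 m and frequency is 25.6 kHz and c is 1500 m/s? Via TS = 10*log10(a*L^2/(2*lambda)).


lambda = 1500/25600 = 0.05859 m
TS = 10*log10(4.95*34^2/(2*0.05859)) = 46.89

46.89 dB


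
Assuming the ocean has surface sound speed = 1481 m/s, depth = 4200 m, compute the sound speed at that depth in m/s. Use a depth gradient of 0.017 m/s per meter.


c = 1481 + 0.017 * 4200 = 1552.4

1552.4 m/s


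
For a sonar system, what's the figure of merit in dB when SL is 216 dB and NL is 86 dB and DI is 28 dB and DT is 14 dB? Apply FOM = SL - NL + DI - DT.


FOM = SL - NL + DI - DT = 216 - 86 + 28 - 14 = 144

144 dB


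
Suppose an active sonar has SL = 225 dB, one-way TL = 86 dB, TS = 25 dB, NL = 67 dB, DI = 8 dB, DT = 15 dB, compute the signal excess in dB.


SE = SL - 2*TL + TS - NL + DI - DT = 225 - 2*86 + (25) - 67 + 8 - 15 = 4

4 dB


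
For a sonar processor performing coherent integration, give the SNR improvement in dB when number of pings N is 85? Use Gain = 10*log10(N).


Gain = 10*log10(85) = 19.29

19.29 dB


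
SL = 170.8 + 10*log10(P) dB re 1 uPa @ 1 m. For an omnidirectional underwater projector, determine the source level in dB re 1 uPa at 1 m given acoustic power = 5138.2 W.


SL = 170.8 + 10*log10(5138.2) = 170.8 + 37.11 = 207.91

207.91 dB


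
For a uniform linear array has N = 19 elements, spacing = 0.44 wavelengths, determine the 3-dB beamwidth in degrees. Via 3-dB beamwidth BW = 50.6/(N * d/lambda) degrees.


BW = 50.6 / (19 * 0.44) = 50.6 / 8.36 = 6.05

6.05 deg


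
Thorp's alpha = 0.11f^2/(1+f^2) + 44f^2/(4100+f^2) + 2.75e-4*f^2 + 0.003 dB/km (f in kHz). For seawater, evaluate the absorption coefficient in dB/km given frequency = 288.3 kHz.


64.902 dB/km


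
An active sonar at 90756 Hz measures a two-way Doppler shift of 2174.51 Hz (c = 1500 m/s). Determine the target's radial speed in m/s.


17.97 m/s


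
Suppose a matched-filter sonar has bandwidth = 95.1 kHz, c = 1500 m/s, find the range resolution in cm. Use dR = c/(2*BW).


0.79 cm


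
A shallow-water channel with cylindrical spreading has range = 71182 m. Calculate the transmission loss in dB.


48.52 dB


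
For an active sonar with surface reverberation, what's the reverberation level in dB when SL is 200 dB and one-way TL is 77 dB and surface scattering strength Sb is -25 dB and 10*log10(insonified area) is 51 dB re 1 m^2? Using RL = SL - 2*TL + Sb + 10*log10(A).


72 dB


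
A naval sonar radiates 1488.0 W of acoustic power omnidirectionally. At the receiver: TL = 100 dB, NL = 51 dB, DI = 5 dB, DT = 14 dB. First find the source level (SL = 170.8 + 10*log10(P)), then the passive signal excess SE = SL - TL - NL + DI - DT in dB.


Step 1: SL = 170.8 + 10*log10(1488.0) = 202.53 dB
Step 2: SE = SL - TL - NL + DI - DT = 202.53 - 100 - 51 + 5 - 14 = 42.53

42.53 dB


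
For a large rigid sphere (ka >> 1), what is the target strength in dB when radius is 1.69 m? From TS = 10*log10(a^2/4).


TS = 10*log10(1.69^2 / 4) = 10*log10(0.714025) = -1.46

-1.46 dB


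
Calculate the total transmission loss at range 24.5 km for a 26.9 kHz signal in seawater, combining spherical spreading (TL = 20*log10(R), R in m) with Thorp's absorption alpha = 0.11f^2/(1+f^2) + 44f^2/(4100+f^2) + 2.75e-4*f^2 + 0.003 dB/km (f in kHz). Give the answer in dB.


Step 1 (Thorp): alpha = 0.11*723.61/(1+723.61) + 44*723.61/(4100+723.61) + 2.75e-4*723.61 + 0.003 = 6.9125 dB/km
Step 2: TL_spread = 20*log10(24500) = 87.78 dB
Step 3: TL_abs = alpha*R = 6.9125 * 24.5 = 169.36 dB
Step 4: TL_total = 87.78 + 169.36 = 257.14

257.14 dB


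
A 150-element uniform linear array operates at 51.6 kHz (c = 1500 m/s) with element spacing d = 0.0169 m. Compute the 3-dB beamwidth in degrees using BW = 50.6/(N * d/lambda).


Step 1: lambda = 1500/51600 = 0.02907 m
Step 2: d/lambda = 0.0169/0.02907 = 0.5814
Step 3: BW = 50.6/(N * d/lambda) = 50.6/(150 * 0.5814) = 0.58

0.58 deg


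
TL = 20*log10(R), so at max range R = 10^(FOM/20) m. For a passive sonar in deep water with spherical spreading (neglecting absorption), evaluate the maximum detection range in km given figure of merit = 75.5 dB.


At max range FOM = TL, so 20*log10(R) = 75.5
R = 10^(75.5/20) = 5956.62 m = 5.96 km

5.96 km


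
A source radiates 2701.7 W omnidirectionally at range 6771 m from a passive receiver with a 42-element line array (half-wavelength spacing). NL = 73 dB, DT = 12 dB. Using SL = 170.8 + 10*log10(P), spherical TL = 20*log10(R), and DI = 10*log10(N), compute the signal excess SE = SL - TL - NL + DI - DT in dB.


Step 1: SL = 170.8 + 10*log10(2701.7) = 205.12 dB
Step 2: TL = 20*log10(6771) = 76.61 dB
Step 3: DI = 10*log10(42) = 16.23 dB
Step 4: SE = SL - TL - NL + DI - DT = 205.12 - 76.61 - 73 + 16.23 - 12 = 59.74

59.74 dB


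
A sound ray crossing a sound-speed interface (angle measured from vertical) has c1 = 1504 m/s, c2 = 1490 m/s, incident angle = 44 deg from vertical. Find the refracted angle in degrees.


sin(theta2) = (c2/c1)*sin(theta1) = (1490/1504)*sin(44 deg) = 0.68819
theta2 = arcsin(0.68819) = 43.49

43.49 deg


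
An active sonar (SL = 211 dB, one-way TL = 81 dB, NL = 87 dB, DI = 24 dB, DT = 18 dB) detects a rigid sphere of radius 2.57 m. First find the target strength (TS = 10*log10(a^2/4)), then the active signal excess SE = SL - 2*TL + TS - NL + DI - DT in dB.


Step 1: TS = 10*log10(2.57^2/4) = 2.18 dB
Step 2: SE = SL - 2*TL + TS - NL + DI - DT = 211 - 2*81 + (2.18) - 87 + 24 - 18 = -29.82

-29.82 dB


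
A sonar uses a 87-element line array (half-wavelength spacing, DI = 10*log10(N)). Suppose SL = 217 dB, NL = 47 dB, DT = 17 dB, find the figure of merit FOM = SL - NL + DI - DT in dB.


Step 1: DI = 10*log10(87) = 19.4 dB
Step 2: FOM = SL - NL + DI - DT = 217 - 47 + 19.4 - 17 = 172.4

172.4 dB


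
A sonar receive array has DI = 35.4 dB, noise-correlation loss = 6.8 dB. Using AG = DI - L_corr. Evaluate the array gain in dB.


AG = DI - L_corr = 35.4 - 6.8 = 28.6

28.6 dB


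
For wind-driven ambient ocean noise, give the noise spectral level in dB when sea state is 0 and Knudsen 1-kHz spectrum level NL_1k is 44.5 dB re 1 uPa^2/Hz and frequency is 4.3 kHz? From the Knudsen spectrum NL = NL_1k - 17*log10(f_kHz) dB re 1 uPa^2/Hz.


NL = NL_1k - 17*log10(f_kHz) = 44.5 - 17*log10(4.3) = 44.5 - (10.77) = 33.73

33.73 dB


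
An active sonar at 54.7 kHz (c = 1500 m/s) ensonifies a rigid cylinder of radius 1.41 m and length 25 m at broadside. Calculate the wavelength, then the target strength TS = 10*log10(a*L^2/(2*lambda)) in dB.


Step 1: lambda = c/f = 1500/54700 = 0.02742 m
Step 2: TS = 10*log10(a*L^2/(2*lambda)) = 10*log10(1.41*25^2/(2*0.02742)) = 42.06

42.06 dB


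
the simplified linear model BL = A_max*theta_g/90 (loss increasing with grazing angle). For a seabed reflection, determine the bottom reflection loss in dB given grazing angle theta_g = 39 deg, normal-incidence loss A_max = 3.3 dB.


1.43 dB


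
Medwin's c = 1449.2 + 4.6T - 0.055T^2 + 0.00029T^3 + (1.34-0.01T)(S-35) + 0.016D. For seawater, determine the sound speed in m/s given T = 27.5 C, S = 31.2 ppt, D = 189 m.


1539.11 m/s


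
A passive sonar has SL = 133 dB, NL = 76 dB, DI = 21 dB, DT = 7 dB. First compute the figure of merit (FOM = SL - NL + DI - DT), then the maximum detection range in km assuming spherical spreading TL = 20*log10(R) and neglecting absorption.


Step 1: FOM = SL - NL + DI - DT = 133 - 76 + 21 - 7 = 71 dB
Step 2: at max range FOM = TL = 20*log10(R), so R = 10^(71/20) = 3548.13 m = 3.55 km

3.55 km


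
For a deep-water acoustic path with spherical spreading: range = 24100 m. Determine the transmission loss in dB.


87.64 dB


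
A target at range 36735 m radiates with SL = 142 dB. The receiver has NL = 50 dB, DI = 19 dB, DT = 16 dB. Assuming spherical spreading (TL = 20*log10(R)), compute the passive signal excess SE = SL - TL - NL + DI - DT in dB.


Step 1: TL = 20*log10(36735) = 91.3 dB
Step 2: SE = 142 - 91.3 - 50 + 19 - 16 = 3.7

3.7 dB


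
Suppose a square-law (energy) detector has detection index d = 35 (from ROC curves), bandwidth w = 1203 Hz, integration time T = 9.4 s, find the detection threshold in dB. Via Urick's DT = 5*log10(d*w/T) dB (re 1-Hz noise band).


18.26 dB


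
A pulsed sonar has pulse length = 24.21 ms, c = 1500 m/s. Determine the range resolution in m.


dR = c*tau/2 = 1500 * 24.21e-3 / 2 = 18.1575

18.1575 m


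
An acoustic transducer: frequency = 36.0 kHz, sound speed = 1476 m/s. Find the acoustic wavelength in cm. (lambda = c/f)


lambda = c/f = 1476 / 36000 = 0.041 m = 4.1 cm

4.1 cm


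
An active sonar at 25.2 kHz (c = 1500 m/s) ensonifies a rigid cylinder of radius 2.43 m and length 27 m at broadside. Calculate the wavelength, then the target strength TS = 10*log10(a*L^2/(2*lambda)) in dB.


Step 1: lambda = c/f = 1500/25200 = 0.05952 m
Step 2: TS = 10*log10(a*L^2/(2*lambda)) = 10*log10(2.43*27^2/(2*0.05952)) = 41.73

41.73 dB


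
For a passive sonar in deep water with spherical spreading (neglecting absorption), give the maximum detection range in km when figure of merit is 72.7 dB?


4.32 km


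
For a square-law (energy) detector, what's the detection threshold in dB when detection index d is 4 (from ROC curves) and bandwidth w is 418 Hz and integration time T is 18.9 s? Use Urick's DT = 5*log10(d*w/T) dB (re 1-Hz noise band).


DT = 5*log10(d*w/T) = 5*log10(4 * 418 / 18.9) = 5*log10(88.47) = 9.73

9.73 dB


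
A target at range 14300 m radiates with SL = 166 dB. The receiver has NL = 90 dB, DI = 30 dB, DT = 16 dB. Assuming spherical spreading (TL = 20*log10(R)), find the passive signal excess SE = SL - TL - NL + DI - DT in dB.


6.89 dB


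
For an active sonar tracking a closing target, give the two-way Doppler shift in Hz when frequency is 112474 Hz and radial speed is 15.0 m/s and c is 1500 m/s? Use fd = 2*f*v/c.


fd = 2*f*v/c = 2 * 112474 * 15.0 / 1500 = 2249.48

2249.48 Hz


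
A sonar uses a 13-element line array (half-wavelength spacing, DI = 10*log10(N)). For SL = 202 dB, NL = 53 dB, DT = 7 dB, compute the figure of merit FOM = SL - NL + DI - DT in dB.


153.14 dB


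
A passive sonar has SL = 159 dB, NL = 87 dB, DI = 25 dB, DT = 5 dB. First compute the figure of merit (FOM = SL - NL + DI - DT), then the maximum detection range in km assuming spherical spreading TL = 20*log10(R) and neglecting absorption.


Step 1: FOM = SL - NL + DI - DT = 159 - 87 + 25 - 5 = 92 dB
Step 2: at max range FOM = TL = 20*log10(R), so R = 10^(92/20) = 39810.72 m = 39.81 km

39.81 km


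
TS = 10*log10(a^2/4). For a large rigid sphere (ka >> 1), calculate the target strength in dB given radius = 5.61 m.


TS = 10*log10(5.61^2 / 4) = 10*log10(7.868025) = 8.96

8.96 dB


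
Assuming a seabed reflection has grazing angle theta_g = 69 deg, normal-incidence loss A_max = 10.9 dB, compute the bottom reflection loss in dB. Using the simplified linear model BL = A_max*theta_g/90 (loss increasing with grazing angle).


BL = A_max * theta_g / 90 = 10.9 * 69 / 90 = 8.36

8.36 dB


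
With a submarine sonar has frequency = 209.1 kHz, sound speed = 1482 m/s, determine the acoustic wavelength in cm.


lambda = c/f = 1482 / 209100 = 0.0071 m = 0.71 cm

0.71 cm


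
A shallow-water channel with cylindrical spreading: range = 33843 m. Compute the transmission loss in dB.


45.29 dB


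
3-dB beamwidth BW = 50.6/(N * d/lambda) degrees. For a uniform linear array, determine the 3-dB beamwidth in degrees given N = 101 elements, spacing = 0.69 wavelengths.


BW = 50.6 / (101 * 0.69) = 50.6 / 69.69 = 0.73

0.73 deg


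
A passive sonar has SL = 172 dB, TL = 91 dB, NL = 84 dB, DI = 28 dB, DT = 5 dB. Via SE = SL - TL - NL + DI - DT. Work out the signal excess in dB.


20 dB


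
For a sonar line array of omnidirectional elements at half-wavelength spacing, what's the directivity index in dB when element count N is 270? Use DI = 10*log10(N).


DI = 10*log10(270) = 24.31

24.31 dB


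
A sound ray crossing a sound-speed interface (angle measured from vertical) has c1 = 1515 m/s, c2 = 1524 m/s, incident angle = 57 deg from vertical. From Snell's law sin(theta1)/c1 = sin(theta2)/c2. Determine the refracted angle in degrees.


57.53 deg


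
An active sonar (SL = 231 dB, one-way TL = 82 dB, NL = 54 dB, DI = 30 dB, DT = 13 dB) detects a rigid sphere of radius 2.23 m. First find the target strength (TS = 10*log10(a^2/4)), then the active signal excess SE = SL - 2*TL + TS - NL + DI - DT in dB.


Step 1: TS = 10*log10(2.23^2/4) = 0.95 dB
Step 2: SE = SL - 2*TL + TS - NL + DI - DT = 231 - 2*82 + (0.95) - 54 + 30 - 13 = 30.95

30.95 dB


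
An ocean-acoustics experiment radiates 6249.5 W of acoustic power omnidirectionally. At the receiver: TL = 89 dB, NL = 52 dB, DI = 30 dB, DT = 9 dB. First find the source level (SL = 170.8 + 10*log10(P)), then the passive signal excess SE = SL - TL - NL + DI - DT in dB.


Step 1: SL = 170.8 + 10*log10(6249.5) = 208.76 dB
Step 2: SE = SL - TL - NL + DI - DT = 208.76 - 89 - 52 + 30 - 9 = 88.76

88.76 dB


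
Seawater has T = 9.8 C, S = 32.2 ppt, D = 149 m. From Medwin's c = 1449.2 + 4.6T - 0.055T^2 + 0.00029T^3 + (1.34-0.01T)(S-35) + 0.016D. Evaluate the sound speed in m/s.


c = 1449.2 + 4.6*9.8 - 0.055*9.8^2 + 0.00029*9.8^3 + (1.34 - 0.01*9.8)*(32.2 - 35) + 0.016*149 = 1488.18

1488.18 m/s


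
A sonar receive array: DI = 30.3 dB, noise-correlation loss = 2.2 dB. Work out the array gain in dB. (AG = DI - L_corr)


AG = DI - L_corr = 30.3 - 2.2 = 28.1

28.1 dB


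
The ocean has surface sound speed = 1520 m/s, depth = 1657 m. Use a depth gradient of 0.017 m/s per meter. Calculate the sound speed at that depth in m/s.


c = 1520 + 0.017 * 1657 = 1548.169

1548.169 m/s


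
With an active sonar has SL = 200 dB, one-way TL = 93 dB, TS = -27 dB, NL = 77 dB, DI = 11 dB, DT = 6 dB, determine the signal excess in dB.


SE = SL - 2*TL + TS - NL + DI - DT = 200 - 2*93 + (-27) - 77 + 11 - 6 = -85

-85 dB


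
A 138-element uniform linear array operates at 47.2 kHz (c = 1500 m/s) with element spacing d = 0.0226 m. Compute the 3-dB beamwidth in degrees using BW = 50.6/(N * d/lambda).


0.52 deg


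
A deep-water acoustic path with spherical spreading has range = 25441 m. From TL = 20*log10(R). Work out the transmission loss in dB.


TL = 20*log10(25441) = 88.11

88.11 dB


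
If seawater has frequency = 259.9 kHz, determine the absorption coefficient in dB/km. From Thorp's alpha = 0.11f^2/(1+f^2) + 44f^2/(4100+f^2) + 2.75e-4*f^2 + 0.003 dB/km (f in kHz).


60.171 dB/km


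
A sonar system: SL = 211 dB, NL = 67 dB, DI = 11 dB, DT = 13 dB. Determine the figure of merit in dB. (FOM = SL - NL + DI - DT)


FOM = SL - NL + DI - DT = 211 - 67 + 11 - 13 = 142

142 dB


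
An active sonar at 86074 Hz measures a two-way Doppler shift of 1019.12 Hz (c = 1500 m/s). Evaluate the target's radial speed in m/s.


From fd = 2*f*v/c, v = c*fd/(2*f) = 1500 * 1019.12 / (2*86074) = 8.88

8.88 m/s


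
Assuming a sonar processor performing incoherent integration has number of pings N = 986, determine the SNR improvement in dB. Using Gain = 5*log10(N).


Gain = 5*log10(986) = 14.97

14.97 dB


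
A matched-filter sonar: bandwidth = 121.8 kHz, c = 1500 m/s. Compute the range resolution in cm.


0.62 cm


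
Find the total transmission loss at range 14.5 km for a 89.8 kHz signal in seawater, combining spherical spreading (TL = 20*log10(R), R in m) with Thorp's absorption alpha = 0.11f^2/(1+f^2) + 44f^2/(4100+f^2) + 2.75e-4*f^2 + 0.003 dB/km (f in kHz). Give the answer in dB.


Step 1 (Thorp): alpha = 0.11*8064.04/(1+8064.04) + 44*8064.04/(4100+8064.04) + 2.75e-4*8064.04 + 0.003 = 31.5 dB/km
Step 2: TL_spread = 20*log10(14500) = 83.23 dB
Step 3: TL_abs = alpha*R = 31.5 * 14.5 = 456.75 dB
Step 4: TL_total = 83.23 + 456.75 = 539.98

539.98 dB


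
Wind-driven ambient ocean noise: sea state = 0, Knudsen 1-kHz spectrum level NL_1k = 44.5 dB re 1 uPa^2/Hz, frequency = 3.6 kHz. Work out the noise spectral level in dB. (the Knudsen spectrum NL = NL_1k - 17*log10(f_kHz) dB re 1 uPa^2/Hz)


35.04 dB


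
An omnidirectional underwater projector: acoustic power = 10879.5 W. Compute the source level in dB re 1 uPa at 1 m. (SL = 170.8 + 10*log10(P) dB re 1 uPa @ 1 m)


211.17 dB


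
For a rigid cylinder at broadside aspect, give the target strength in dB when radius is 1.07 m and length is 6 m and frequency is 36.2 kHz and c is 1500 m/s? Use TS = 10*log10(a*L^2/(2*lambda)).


lambda = 1500/36200 = 0.04144 m
TS = 10*log10(1.07*6^2/(2*0.04144)) = 26.67

26.67 dB


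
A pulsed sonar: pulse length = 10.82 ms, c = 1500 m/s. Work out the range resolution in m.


dR = c*tau/2 = 1500 * 10.82e-3 / 2 = 8.115

8.115 m


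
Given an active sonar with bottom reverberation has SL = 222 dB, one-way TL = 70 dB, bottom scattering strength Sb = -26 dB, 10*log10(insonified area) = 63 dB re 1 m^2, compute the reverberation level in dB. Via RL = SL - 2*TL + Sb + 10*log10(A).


RL = SL - 2*TL + Sb + 10*log10(A) = 222 - 2*70 + (-26) + 63 = 119

119 dB


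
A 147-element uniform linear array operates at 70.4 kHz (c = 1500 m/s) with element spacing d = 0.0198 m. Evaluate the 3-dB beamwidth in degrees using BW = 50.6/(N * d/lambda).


Step 1: lambda = 1500/70400 = 0.02131 m
Step 2: d/lambda = 0.0198/0.02131 = 0.9291
Step 3: BW = 50.6/(N * d/lambda) = 50.6/(147 * 0.9291) = 0.37

0.37 deg


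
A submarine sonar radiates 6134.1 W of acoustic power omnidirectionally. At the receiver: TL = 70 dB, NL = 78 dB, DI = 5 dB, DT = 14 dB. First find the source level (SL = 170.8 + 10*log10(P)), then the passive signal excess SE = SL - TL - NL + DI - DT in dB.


Step 1: SL = 170.8 + 10*log10(6134.1) = 208.68 dB
Step 2: SE = SL - TL - NL + DI - DT = 208.68 - 70 - 78 + 5 - 14 = 51.68

51.68 dB


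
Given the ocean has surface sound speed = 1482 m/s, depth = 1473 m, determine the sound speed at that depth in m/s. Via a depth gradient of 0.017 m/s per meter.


c = 1482 + 0.017 * 1473 = 1507.041

1507.041 m/s


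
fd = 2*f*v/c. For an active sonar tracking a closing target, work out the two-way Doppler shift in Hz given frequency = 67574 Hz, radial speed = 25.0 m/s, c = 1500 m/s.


fd = 2*f*v/c = 2 * 67574 * 25.0 / 1500 = 2252.47

2252.47 Hz


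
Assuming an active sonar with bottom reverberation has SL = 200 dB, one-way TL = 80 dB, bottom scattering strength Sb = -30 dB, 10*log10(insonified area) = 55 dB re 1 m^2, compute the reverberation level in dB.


RL = SL - 2*TL + Sb + 10*log10(A) = 200 - 2*80 + (-30) + 55 = 65

65 dB


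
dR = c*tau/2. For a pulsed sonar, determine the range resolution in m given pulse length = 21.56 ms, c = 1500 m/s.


16.17 m


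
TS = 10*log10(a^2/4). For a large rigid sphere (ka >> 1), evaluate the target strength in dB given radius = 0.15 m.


TS = 10*log10(0.15^2 / 4) = 10*log10(0.005625) = -22.5

-22.5 dB


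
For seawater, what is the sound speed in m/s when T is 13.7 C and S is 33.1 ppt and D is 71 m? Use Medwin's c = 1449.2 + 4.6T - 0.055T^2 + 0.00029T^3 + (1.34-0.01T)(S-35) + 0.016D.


c = 1449.2 + 4.6*13.7 - 0.055*13.7^2 + 0.00029*13.7^3 + (1.34 - 0.01*13.7)*(33.1 - 35) + 0.016*71 = 1501.49

1501.49 m/s


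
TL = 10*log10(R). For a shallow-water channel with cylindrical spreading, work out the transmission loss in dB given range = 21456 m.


TL = 10*log10(21456) = 43.32

43.32 dB


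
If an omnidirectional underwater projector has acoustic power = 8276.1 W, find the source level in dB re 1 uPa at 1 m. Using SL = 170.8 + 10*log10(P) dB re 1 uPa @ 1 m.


SL = 170.8 + 10*log10(8276.1) = 170.8 + 39.18 = 209.98

209.98 dB


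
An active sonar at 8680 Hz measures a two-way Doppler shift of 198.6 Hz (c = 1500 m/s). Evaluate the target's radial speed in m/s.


From fd = 2*f*v/c, v = c*fd/(2*f) = 1500 * 198.6 / (2*8680) = 17.16

17.16 m/s


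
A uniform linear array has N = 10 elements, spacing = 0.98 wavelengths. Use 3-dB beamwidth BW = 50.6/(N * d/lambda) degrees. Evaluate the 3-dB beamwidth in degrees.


BW = 50.6 / (10 * 0.98) = 50.6 / 9.8 = 5.16

5.16 deg


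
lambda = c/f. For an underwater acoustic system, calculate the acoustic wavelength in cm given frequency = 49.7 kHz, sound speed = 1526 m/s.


lambda = c/f = 1526 / 49700 = 0.0307 m = 3.07 cm

3.07 cm


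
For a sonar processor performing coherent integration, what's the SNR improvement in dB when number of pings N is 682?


28.34 dB


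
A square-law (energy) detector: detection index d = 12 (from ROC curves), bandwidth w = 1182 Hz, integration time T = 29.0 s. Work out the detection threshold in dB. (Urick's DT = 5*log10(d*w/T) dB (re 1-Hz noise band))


13.45 dB


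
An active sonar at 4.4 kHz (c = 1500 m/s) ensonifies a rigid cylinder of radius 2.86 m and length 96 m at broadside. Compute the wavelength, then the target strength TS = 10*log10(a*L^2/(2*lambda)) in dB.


Step 1: lambda = c/f = 1500/4400 = 0.34091 m
Step 2: TS = 10*log10(a*L^2/(2*lambda)) = 10*log10(2.86*96^2/(2*0.34091)) = 45.87

45.87 dB


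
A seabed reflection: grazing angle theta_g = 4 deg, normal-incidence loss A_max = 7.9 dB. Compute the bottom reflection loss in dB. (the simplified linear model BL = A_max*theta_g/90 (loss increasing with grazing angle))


BL = A_max * theta_g / 90 = 7.9 * 4 / 90 = 0.35

0.35 dB


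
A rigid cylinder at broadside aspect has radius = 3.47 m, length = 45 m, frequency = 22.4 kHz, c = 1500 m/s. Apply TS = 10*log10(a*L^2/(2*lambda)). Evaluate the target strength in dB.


lambda = 1500/22400 = 0.06696 m
TS = 10*log10(3.47*45^2/(2*0.06696)) = 47.2

47.2 dB


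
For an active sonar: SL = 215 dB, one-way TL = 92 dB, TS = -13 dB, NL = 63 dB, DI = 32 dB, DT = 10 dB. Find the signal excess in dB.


SE = SL - 2*TL + TS - NL + DI - DT = 215 - 2*92 + (-13) - 63 + 32 - 10 = -23

-23 dB


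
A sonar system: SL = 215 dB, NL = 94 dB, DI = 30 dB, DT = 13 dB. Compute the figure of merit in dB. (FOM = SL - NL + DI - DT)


FOM = SL - NL + DI - DT = 215 - 94 + 30 - 13 = 138

138 dB


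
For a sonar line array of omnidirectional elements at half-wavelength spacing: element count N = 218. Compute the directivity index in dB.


DI = 10*log10(218) = 23.38

23.38 dB


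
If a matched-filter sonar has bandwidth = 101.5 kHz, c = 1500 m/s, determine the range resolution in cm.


0.74 cm


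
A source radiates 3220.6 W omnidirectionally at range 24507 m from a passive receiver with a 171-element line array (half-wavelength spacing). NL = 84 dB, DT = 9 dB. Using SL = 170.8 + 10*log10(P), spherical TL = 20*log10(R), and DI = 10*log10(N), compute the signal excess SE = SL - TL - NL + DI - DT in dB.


Step 1: SL = 170.8 + 10*log10(3220.6) = 205.88 dB
Step 2: TL = 20*log10(24507) = 87.79 dB
Step 3: DI = 10*log10(171) = 22.33 dB
Step 4: SE = SL - TL - NL + DI - DT = 205.88 - 87.79 - 84 + 22.33 - 9 = 47.42

47.42 dB


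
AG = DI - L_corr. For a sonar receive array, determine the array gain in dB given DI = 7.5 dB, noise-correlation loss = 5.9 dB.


AG = DI - L_corr = 7.5 - 5.9 = 1.6

1.6 dB


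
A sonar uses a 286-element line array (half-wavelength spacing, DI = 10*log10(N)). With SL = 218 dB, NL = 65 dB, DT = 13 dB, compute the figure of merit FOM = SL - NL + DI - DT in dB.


Step 1: DI = 10*log10(286) = 24.56 dB
Step 2: FOM = SL - NL + DI - DT = 218 - 65 + 24.56 - 13 = 164.56

164.56 dB


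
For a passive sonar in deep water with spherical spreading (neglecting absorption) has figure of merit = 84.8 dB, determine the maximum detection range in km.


17.38 km


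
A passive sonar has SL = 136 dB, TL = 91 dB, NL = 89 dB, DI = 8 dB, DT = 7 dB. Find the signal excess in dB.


SE = SL - TL - NL + DI - DT = 136 - 91 - 89 + 8 - 7 = -43

-43 dB


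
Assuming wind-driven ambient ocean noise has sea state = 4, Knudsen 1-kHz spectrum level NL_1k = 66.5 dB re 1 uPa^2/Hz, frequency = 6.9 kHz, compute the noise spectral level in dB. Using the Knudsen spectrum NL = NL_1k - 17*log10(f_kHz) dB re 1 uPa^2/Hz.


NL = NL_1k - 17*log10(f_kHz) = 66.5 - 17*log10(6.9) = 66.5 - (14.26) = 52.24

52.24 dB


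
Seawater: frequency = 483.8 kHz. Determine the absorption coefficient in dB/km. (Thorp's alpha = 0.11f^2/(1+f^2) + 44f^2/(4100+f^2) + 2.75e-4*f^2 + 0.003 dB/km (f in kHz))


f^2 = 234062.44
alpha = 0.11*234062.44/(1+234062.44) + 44*234062.44/(4100+234062.44) + 2.75e-4*234062.44 + 0.003 = 107.723

107.723 dB/km


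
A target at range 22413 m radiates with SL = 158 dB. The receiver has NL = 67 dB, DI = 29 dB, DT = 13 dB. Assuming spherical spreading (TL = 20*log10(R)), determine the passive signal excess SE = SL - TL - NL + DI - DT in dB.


19.99 dB


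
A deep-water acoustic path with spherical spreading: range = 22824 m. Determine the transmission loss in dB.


TL = 20*log10(22824) = 87.17

87.17 dB


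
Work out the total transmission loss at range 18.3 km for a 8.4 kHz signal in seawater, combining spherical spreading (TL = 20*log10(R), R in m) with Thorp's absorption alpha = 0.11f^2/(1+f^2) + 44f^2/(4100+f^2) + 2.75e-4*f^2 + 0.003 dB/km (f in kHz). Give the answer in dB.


Step 1 (Thorp): alpha = 0.11*70.56/(1+70.56) + 44*70.56/(4100+70.56) + 2.75e-4*70.56 + 0.003 = 0.8753 dB/km
Step 2: TL_spread = 20*log10(18300) = 85.25 dB
Step 3: TL_abs = alpha*R = 0.8753 * 18.3 = 16.02 dB
Step 4: TL_total = 85.25 + 16.02 = 101.27

101.27 dB


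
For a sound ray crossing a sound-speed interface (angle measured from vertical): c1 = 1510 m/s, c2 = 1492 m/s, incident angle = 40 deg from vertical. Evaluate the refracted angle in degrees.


sin(theta2) = (c2/c1)*sin(theta1) = (1492/1510)*sin(40 deg) = 0.63513
theta2 = arcsin(0.63513) = 39.43

39.43 deg


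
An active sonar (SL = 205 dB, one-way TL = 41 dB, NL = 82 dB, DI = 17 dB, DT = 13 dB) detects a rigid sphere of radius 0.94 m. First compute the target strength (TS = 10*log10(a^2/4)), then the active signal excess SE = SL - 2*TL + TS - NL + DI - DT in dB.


Step 1: TS = 10*log10(0.94^2/4) = -6.56 dB
Step 2: SE = SL - 2*TL + TS - NL + DI - DT = 205 - 2*41 + (-6.56) - 82 + 17 - 13 = 38.44

38.44 dB


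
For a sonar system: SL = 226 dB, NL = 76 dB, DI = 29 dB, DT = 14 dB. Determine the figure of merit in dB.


FOM = SL - NL + DI - DT = 226 - 76 + 29 - 14 = 165

165 dB


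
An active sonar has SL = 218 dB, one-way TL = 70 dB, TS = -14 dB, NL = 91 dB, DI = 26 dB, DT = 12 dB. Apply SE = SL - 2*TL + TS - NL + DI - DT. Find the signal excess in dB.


SE = SL - 2*TL + TS - NL + DI - DT = 218 - 2*70 + (-14) - 91 + 26 - 12 = -13

-13 dB


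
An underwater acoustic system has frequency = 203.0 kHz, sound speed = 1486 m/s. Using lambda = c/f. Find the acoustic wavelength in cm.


lambda = c/f = 1486 / 203000 = 0.0073 m = 0.73 cm

0.73 cm


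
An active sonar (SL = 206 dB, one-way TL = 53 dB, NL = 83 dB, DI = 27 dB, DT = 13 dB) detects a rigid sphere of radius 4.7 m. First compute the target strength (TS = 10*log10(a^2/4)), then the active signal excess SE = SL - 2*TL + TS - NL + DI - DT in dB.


Step 1: TS = 10*log10(4.7^2/4) = 7.42 dB
Step 2: SE = SL - 2*TL + TS - NL + DI - DT = 206 - 2*53 + (7.42) - 83 + 27 - 13 = 38.42

38.42 dB


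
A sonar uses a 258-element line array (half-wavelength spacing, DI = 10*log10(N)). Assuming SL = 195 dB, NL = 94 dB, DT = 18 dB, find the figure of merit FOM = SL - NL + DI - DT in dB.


Step 1: DI = 10*log10(258) = 24.12 dB
Step 2: FOM = SL - NL + DI - DT = 195 - 94 + 24.12 - 18 = 107.12

107.12 dB


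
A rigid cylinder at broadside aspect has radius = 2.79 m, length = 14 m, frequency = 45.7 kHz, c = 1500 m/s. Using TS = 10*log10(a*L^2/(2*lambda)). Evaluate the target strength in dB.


39.21 dB


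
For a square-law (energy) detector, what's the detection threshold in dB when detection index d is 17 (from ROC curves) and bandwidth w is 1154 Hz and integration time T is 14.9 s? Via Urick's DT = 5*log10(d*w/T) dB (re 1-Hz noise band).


15.6 dB


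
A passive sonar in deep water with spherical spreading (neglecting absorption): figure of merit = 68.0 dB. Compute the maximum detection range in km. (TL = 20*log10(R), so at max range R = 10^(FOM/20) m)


At max range FOM = TL, so 20*log10(R) = 68.0
R = 10^(68.0/20) = 2511.89 m = 2.51 km

2.51 km


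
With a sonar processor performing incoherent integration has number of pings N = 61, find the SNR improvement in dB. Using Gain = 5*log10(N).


Gain = 5*log10(61) = 8.93

8.93 dB


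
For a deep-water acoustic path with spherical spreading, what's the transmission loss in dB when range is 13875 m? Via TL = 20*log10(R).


TL = 20*log10(13875) = 82.84

82.84 dB


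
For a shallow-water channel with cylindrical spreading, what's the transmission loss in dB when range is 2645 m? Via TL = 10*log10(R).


TL = 10*log10(2645) = 34.22

34.22 dB


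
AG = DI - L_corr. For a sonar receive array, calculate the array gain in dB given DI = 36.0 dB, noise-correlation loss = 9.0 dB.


27.0 dB


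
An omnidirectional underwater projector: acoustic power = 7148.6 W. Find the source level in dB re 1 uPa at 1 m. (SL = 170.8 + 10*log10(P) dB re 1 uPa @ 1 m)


SL = 170.8 + 10*log10(7148.6) = 170.8 + 38.54 = 209.34

209.34 dB


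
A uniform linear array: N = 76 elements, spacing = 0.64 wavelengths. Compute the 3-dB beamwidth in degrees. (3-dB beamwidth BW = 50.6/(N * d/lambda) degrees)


BW = 50.6 / (76 * 0.64) = 50.6 / 48.64 = 1.04

1.04 deg


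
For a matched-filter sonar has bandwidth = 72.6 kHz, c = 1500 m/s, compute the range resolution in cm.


dR = c/(2*BW) = 1500 / (2 * 72.6e3) = 0.0103 m = 1.03 cm

1.03 cm


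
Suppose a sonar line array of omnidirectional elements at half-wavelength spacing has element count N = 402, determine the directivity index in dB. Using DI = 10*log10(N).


26.04 dB


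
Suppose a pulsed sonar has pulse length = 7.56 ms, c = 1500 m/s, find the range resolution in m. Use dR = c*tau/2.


dR = c*tau/2 = 1500 * 7.56e-3 / 2 = 5.67

5.67 m


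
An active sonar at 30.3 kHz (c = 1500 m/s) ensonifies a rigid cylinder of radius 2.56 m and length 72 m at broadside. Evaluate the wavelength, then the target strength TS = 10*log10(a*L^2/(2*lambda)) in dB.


Step 1: lambda = c/f = 1500/30300 = 0.0495 m
Step 2: TS = 10*log10(a*L^2/(2*lambda)) = 10*log10(2.56*72^2/(2*0.0495)) = 51.27

51.27 dB


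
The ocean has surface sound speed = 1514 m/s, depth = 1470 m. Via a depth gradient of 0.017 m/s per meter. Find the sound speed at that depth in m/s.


c = 1514 + 0.017 * 1470 = 1538.99

1538.99 m/s


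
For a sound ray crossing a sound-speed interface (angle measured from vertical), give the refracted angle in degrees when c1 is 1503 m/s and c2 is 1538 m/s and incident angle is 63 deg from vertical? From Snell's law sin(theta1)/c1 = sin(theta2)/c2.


sin(theta2) = (c2/c1)*sin(theta1) = (1538/1503)*sin(63 deg) = 0.91176
theta2 = arcsin(0.91176) = 65.75

65.75 deg


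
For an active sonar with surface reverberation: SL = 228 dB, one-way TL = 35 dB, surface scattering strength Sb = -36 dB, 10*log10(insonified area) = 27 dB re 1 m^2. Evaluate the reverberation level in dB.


149 dB


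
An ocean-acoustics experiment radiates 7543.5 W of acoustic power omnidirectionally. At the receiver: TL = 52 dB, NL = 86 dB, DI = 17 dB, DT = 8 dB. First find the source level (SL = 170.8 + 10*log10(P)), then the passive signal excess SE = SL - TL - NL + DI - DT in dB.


Step 1: SL = 170.8 + 10*log10(7543.5) = 209.58 dB
Step 2: SE = SL - TL - NL + DI - DT = 209.58 - 52 - 86 + 17 - 8 = 80.58

80.58 dB


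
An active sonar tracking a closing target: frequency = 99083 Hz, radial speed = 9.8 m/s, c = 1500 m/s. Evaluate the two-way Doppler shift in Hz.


fd = 2*f*v/c = 2 * 99083 * 9.8 / 1500 = 1294.68

1294.68 Hz


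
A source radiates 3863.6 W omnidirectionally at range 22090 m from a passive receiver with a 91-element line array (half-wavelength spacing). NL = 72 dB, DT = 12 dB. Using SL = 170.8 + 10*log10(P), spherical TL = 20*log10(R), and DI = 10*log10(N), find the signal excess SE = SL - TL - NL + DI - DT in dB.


55.38 dB


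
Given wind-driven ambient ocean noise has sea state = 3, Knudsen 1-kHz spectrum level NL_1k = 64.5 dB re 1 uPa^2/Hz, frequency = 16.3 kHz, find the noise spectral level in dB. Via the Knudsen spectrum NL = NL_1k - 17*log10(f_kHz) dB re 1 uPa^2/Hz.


43.89 dB


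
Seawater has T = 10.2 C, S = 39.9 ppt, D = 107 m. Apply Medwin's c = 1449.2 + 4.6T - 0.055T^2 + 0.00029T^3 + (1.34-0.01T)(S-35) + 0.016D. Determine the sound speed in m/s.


c = 1449.2 + 4.6*10.2 - 0.055*10.2^2 + 0.00029*10.2^3 + (1.34 - 0.01*10.2)*(39.9 - 35) + 0.016*107 = 1498.48

1498.48 m/s


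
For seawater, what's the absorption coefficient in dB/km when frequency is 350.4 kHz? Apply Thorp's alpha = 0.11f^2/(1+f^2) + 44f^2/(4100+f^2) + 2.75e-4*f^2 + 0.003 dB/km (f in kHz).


f^2 = 122780.16
alpha = 0.11*122780.16/(1+122780.16) + 44*122780.16/(4100+122780.16) + 2.75e-4*122780.16 + 0.003 = 76.456

76.456 dB/km


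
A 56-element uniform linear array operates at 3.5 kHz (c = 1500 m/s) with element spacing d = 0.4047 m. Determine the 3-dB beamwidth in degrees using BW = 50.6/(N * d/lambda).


0.96 deg


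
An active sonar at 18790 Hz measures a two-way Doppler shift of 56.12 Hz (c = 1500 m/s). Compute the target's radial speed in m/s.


From fd = 2*f*v/c, v = c*fd/(2*f) = 1500 * 56.12 / (2*18790) = 2.24

2.24 m/s


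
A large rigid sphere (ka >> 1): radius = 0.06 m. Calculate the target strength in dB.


TS = 10*log10(0.06^2 / 4) = 10*log10(0.0009) = -30.46

-30.46 dB


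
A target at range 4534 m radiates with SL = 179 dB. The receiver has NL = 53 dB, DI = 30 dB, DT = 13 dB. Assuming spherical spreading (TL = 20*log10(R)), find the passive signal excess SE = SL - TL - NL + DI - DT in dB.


Step 1: TL = 20*log10(4534) = 73.13 dB
Step 2: SE = 179 - 73.13 - 53 + 30 - 13 = 69.87

69.87 dB


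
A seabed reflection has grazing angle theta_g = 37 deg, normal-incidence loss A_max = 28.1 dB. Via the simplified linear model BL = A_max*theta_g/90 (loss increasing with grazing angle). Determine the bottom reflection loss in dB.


BL = A_max * theta_g / 90 = 28.1 * 37 / 90 = 11.55

11.55 dB


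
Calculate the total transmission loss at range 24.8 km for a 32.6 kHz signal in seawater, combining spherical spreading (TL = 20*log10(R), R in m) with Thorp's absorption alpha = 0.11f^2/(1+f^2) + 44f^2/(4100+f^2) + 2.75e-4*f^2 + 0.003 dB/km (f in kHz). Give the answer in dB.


Step 1 (Thorp): alpha = 0.11*1062.76/(1+1062.76) + 44*1062.76/(4100+1062.76) + 2.75e-4*1062.76 + 0.003 = 9.4626 dB/km
Step 2: TL_spread = 20*log10(24800) = 87.89 dB
Step 3: TL_abs = alpha*R = 9.4626 * 24.8 = 234.67 dB
Step 4: TL_total = 87.89 + 234.67 = 322.56

322.56 dB


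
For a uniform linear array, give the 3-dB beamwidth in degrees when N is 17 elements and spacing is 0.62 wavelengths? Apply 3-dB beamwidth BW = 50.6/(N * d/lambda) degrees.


BW = 50.6 / (17 * 0.62) = 50.6 / 10.54 = 4.8

4.8 deg


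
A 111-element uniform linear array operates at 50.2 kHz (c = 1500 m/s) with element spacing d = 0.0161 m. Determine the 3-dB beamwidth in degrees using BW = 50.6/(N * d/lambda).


Step 1: lambda = 1500/50200 = 0.02988 m
Step 2: d/lambda = 0.0161/0.02988 = 0.5388
Step 3: BW = 50.6/(N * d/lambda) = 50.6/(111 * 0.5388) = 0.85

0.85 deg
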